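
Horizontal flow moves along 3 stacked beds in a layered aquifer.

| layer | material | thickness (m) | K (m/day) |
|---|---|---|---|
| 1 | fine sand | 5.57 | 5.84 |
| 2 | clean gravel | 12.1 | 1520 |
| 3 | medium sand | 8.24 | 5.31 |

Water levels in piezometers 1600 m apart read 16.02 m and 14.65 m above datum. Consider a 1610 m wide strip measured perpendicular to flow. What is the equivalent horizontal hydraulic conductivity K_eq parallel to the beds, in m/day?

713

Flow is parallel to layering, so each bed carries its own Darcy discharge and the transmissivities add.
Σ(K_i·b_i) = 5.84×5.57 + 1520×12.1 + 5.31×8.24 = 18468 m²/day.
Total thickness b = 25.91 m, so K_eq = Σ(K_i·b_i)/b = 712.8 m/day.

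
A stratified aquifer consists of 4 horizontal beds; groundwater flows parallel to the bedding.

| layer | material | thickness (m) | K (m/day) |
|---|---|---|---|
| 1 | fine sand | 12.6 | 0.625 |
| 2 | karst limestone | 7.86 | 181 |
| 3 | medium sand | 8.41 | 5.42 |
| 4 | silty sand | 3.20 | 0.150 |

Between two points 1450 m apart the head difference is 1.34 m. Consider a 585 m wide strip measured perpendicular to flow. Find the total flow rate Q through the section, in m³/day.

Flow is parallel to layering, so each bed carries its own Darcy discharge and the transmissivities add.
Σ(K_i·b_i) = 0.625×12.6 + 181×7.86 + 5.42×8.41 + 0.150×3.20 = 1477 m²/day.
Hydraulic gradient i = Δh / L = 1.34 / 1450 = 0.0009241.
Q = Σ(K_i·b_i) · W · i = 1477 × 585 × 0.0009241 = 798.3 m³/day.

798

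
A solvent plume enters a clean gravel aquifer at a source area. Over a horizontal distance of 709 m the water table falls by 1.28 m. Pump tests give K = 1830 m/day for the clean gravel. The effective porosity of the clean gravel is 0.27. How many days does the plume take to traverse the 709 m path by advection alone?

Hydraulic gradient i = Δh / L = 1.28 / 709 = 0.001805.
Darcy flux q = K · i = 1830 × 0.001805 = 3.304 m/day.
Seepage velocity v = q / n_e = 3.304 / 0.27 = 12.24 m/day.
Travel time t = L / v = 709 / 12.24 = 57.94 days.

57.9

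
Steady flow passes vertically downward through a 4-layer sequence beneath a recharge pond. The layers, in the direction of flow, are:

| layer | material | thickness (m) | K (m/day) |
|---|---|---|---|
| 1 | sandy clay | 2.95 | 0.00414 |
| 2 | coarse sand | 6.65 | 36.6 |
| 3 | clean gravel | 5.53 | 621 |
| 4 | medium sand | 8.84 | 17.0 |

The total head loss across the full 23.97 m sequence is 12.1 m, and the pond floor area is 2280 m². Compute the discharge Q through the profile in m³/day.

38.7

Flow is perpendicular to layering, so the layers act in series and the equivalent K is the thickness-weighted harmonic mean.
Total thickness L = 2.95 + 6.65 + 5.53 + 8.84 = 23.97 m.
Σ(b_i/K_i) = 2.95/0.00414 + 6.65/36.6 + 5.53/621 + 8.84/17.0 = 713.3 d.
K_eq = L / Σ(b_i/K_i) = 23.97 / 713.3 = 0.03361 m/day.
Q = K_eq · A · (Δh/L) = 0.03361 × 2280 × (12.1/23.97) = 38.68 m³/day.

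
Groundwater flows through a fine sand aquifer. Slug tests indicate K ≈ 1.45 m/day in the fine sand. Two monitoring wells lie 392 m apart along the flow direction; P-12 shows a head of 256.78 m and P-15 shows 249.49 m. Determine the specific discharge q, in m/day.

Hydraulic gradient i = (256.78 − 249.49) / 392 = 7.29 / 392 = 0.01860.
Specific discharge q = K · i = 1.450 × 0.01860 = 0.02697 m/day.

0.0270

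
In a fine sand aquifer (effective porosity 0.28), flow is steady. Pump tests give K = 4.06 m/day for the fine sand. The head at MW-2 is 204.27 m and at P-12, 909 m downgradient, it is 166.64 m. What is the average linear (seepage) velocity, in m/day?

Hydraulic gradient i = (204.27 − 166.64) / 909 = 37.63 / 909 = 0.04140.
Darcy flux q = K · i = 4.060 × 0.04140 = 0.1681 m/day.
Seepage velocity v = q / n_e = 0.1681 / 0.28 = 0.6003 m/day.

0.600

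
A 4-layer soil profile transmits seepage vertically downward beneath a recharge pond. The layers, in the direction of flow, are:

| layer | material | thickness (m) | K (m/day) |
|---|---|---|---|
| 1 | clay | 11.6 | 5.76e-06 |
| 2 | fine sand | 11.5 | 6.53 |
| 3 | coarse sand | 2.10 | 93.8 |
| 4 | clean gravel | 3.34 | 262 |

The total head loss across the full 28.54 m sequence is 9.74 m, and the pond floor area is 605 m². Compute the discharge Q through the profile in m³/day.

Flow is perpendicular to layering, so the layers act in series and the equivalent K is the thickness-weighted harmonic mean.
Total thickness L = 11.6 + 11.5 + 2.10 + 3.34 = 28.54 m.
Σ(b_i/K_i) = 11.6/5.76e-06 + 11.5/6.53 + 2.10/93.8 + 3.34/262 = 2.014e+06 d.
K_eq = L / Σ(b_i/K_i) = 28.54 / 2.014e+06 = 1.417e-05 m/day.
Q = K_eq · A · (Δh/L) = 1.417e-05 × 605 × (9.74/28.54) = 0.002926 m³/day.

0.00293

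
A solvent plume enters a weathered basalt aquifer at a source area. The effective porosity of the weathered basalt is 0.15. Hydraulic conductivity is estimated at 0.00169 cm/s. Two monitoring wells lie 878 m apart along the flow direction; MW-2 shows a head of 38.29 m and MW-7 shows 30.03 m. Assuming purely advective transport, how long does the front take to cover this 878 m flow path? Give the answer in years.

26.2

Convert K: 0.00169 cm/s × 864 = 1.460 m/day.
Hydraulic gradient i = (38.29 − 30.03) / 878 = 8.26 / 878 = 0.009408.
Darcy flux q = K · i = 1.460 × 0.009408 = 0.01374 m/day.
Seepage velocity v = q / n_e = 0.01374 / 0.15 = 0.09158 m/day.
Travel time t = L / v = 878 / 0.09158 = 9587 days = 26.25 years.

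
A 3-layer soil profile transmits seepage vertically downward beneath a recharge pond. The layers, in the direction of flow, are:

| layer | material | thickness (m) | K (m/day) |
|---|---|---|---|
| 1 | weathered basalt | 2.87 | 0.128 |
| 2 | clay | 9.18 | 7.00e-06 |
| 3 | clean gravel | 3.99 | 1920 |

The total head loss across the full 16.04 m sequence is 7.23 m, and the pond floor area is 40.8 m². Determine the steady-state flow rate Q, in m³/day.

Flow is perpendicular to layering, so the layers act in series and the equivalent K is the thickness-weighted harmonic mean.
Total thickness L = 2.87 + 9.18 + 3.99 = 16.04 m.
Σ(b_i/K_i) = 2.87/0.128 + 9.18/7.00e-06 + 3.99/1920 = 1.311e+06 d.
K_eq = L / Σ(b_i/K_i) = 16.04 / 1.311e+06 = 1.223e-05 m/day.
Q = K_eq · A · (Δh/L) = 1.223e-05 × 40.8 × (7.23/16.04) = 0.0002249 m³/day.

0.000225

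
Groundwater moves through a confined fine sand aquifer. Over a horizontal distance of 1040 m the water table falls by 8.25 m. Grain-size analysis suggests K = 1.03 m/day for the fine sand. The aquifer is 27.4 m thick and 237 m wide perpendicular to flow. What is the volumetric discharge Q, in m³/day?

Cross-sectional area A = 237 × 27.4 = 6494 m².
Hydraulic gradient i = Δh / L = 8.25 / 1040 = 0.007933.
Darcy's law: Q = K · A · i = 1.030 × 6494 × 0.007933 = 53.06 m³/day.

53.1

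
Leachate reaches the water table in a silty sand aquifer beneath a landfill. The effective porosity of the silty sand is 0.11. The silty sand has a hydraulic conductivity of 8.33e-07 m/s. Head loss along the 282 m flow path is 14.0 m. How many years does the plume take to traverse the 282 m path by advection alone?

Convert K: 8.33e-07 m/s × 86400 = 0.07197 m/day.
Hydraulic gradient i = Δh / L = 14.0 / 282 = 0.04965.
Darcy flux q = K · i = 0.07197 × 0.04965 = 0.003573 m/day.
Seepage velocity v = q / n_e = 0.003573 / 0.11 = 0.03248 m/day.
Travel time t = L / v = 282 / 0.03248 = 8682 days = 23.77 years.

23.8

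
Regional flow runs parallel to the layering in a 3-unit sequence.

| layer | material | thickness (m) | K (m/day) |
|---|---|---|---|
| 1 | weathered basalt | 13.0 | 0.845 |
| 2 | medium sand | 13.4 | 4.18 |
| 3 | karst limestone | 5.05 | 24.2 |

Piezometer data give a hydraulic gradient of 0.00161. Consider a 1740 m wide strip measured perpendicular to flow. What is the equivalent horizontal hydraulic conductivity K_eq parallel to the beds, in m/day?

Flow is parallel to layering, so each bed carries its own Darcy discharge and the transmissivities add.
Σ(K_i·b_i) = 0.845×13.0 + 4.18×13.4 + 24.2×5.05 = 189.2 m²/day.
Total thickness b = 31.45 m, so K_eq = Σ(K_i·b_i)/b = 6.016 m/day.

6.02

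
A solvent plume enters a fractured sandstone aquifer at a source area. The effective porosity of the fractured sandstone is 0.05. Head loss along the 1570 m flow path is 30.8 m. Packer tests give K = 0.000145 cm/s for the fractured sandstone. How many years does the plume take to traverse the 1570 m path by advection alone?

Convert K: 0.000145 cm/s × 864 = 0.1253 m/day.
Hydraulic gradient i = Δh / L = 30.8 / 1570 = 0.01962.
Darcy flux q = K · i = 0.1253 × 0.01962 = 0.002458 m/day.
Seepage velocity v = q / n_e = 0.002458 / 0.05 = 0.04915 m/day.
Travel time t = L / v = 1570 / 0.04915 = 31940 days = 87.45 years.

87.4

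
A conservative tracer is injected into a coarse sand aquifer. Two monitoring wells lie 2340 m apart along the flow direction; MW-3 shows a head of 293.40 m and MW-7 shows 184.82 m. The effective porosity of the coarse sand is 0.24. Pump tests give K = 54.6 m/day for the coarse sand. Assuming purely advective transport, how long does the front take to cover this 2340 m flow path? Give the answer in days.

Hydraulic gradient i = (293.40 − 184.82) / 2340 = 108.58 / 2340 = 0.04640.
Darcy flux q = K · i = 54.60 × 0.04640 = 2.534 m/day.
Seepage velocity v = q / n_e = 2.534 / 0.24 = 10.56 m/day.
Travel time t = L / v = 2340 / 10.56 = 221.7 days.

222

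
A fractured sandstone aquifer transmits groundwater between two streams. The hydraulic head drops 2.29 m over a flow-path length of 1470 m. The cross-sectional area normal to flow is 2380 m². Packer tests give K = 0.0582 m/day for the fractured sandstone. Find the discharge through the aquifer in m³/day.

0.216

Hydraulic gradient i = Δh / L = 2.29 / 1470 = 0.001558.
Darcy's law: Q = K · A · i = 0.05820 × 2380 × 0.001558 = 0.2158 m³/day.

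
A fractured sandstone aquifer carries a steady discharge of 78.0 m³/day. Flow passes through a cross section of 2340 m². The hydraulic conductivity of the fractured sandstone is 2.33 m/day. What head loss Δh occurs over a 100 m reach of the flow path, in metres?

1.43

From Q = K·A·i, i = Q / (K·A) = 78.0 / (2.330 × 2340) = 0.01431.
Head loss Δh = i · L = 0.01431 × 100 = 1.431 m.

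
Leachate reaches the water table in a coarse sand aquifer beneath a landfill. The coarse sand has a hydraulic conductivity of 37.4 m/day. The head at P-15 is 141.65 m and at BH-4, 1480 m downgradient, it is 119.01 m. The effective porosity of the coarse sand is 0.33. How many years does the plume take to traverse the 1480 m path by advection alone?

2.34

Hydraulic gradient i = (141.65 − 119.01) / 1480 = 22.64 / 1480 = 0.01530.
Darcy flux q = K · i = 37.40 × 0.01530 = 0.5721 m/day.
Seepage velocity v = q / n_e = 0.5721 / 0.33 = 1.734 m/day.
Travel time t = L / v = 1480 / 1.734 = 853.7 days = 2.337 years.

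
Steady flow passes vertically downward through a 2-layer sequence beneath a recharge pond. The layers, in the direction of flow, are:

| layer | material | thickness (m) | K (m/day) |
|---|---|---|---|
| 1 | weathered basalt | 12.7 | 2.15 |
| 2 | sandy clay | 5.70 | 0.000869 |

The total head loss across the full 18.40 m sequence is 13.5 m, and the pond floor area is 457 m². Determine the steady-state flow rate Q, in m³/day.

Flow is perpendicular to layering, so the layers act in series and the equivalent K is the thickness-weighted harmonic mean.
Total thickness L = 12.7 + 5.70 = 18.40 m.
Σ(b_i/K_i) = 12.7/2.15 + 5.70/0.000869 = 6565 d.
K_eq = L / Σ(b_i/K_i) = 18.40 / 6565 = 0.002803 m/day.
Q = K_eq · A · (Δh/L) = 0.002803 × 457 × (13.5/18.40) = 0.9397 m³/day.

0.940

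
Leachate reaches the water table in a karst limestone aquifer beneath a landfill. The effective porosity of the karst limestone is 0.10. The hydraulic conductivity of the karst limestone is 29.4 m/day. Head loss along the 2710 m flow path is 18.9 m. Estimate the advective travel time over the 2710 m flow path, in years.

Hydraulic gradient i = Δh / L = 18.9 / 2710 = 0.006974.
Darcy flux q = K · i = 29.40 × 0.006974 = 0.2050 m/day.
Seepage velocity v = q / n_e = 0.2050 / 0.10 = 2.050 m/day.
Travel time t = L / v = 2710 / 2.050 = 1322 days = 3.619 years.

3.62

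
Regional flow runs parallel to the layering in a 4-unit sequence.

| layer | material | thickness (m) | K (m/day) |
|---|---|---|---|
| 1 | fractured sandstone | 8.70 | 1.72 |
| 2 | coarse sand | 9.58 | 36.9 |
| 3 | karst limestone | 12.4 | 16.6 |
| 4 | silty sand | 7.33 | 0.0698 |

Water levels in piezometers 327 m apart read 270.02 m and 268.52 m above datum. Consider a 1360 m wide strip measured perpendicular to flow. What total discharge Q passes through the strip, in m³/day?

3590

Flow is parallel to layering, so each bed carries its own Darcy discharge and the transmissivities add.
Σ(K_i·b_i) = 1.72×8.70 + 36.9×9.58 + 16.6×12.4 + 0.0698×7.33 = 574.8 m²/day.
Hydraulic gradient i = (270.02 − 268.52) / 327 = 1.5 / 327 = 0.004587.
Q = Σ(K_i·b_i) · W · i = 574.8 × 1360 × 0.004587 = 3586 m³/day.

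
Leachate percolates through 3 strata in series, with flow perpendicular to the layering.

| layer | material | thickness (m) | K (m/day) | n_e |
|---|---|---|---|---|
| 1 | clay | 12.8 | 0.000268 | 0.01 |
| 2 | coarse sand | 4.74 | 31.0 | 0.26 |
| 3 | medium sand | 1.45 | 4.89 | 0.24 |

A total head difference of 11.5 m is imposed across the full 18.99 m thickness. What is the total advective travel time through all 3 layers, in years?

With flow normal to the layers, continuity requires the same specific discharge q through every layer.
Σ(b_i/K_i) = 12.8/0.000268 + 4.74/31.0 + 1.45/4.89 = 47762 d.
q = Δh / Σ(b_i/K_i) = 11.5 / 47762 = 0.0002408 m/day.
In each layer the seepage velocity is v_i = q/n_i, so the layer transit time is t_i = b_i·n_i / q:
  layer 1 (clay): t_1 = 12.8 × 0.01 / 0.0002408 = 531.6 d
  layer 2 (coarse sand): t_2 = 4.74 × 0.26 / 0.0002408 = 5118 d
  layer 3 (medium sand): t_3 = 1.45 × 0.24 / 0.0002408 = 1445 d
Total t = Σ t_i = 7095 days = 19.43 years.

19.4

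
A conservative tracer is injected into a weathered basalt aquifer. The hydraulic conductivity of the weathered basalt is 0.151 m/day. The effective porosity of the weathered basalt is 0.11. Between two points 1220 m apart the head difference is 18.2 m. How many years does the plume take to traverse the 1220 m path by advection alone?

Hydraulic gradient i = Δh / L = 18.2 / 1220 = 0.01492.
Darcy flux q = K · i = 0.1510 × 0.01492 = 0.002253 m/day.
Seepage velocity v = q / n_e = 0.002253 / 0.11 = 0.02048 m/day.
Travel time t = L / v = 1220 / 0.02048 = 59575 days = 163.1 years.

163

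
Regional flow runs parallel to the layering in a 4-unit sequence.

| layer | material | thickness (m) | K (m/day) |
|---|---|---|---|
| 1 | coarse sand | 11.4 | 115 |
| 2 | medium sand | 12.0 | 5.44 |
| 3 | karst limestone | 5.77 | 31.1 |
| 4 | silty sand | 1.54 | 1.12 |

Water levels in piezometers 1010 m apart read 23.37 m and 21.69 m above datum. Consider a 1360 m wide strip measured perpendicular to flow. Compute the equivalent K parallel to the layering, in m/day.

Flow is parallel to layering, so each bed carries its own Darcy discharge and the transmissivities add.
Σ(K_i·b_i) = 115×11.4 + 5.44×12.0 + 31.1×5.77 + 1.12×1.54 = 1557 m²/day.
Total thickness b = 30.71 m, so K_eq = Σ(K_i·b_i)/b = 50.71 m/day.

50.7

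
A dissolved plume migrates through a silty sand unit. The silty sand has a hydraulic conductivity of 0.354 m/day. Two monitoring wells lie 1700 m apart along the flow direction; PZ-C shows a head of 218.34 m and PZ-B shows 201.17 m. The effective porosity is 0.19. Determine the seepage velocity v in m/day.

Hydraulic gradient i = (218.34 − 201.17) / 1700 = 17.17 / 1700 = 0.01010.
Darcy flux q = K · i = 0.3540 × 0.01010 = 0.003575 m/day.
Seepage velocity v = q / n_e = 0.003575 / 0.19 = 0.01882 m/day.

0.0188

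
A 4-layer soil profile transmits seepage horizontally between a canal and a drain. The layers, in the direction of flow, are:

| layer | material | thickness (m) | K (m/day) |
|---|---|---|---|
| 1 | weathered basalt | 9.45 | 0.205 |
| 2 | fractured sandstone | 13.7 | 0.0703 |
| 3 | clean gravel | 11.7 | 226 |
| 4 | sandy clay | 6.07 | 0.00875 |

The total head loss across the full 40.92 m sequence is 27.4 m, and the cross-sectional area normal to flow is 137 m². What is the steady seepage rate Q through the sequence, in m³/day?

4.02

Flow is perpendicular to layering, so the layers act in series and the equivalent K is the thickness-weighted harmonic mean.
Total thickness L = 9.45 + 13.7 + 11.7 + 6.07 = 40.92 m.
Σ(b_i/K_i) = 9.45/0.205 + 13.7/0.0703 + 11.7/226 + 6.07/0.00875 = 934.7 d.
K_eq = L / Σ(b_i/K_i) = 40.92 / 934.7 = 0.04378 m/day.
Q = K_eq · A · (Δh/L) = 0.04378 × 137 × (27.4/40.92) = 4.016 m³/day.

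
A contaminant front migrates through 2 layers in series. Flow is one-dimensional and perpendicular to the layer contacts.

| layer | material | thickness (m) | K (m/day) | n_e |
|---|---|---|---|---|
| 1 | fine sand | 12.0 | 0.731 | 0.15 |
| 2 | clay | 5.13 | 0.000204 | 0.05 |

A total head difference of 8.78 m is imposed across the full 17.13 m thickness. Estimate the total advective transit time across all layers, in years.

With flow normal to the layers, continuity requires the same specific discharge q through every layer.
Σ(b_i/K_i) = 12.0/0.731 + 5.13/0.000204 = 25163 d.
q = Δh / Σ(b_i/K_i) = 8.78 / 25163 = 0.0003489 m/day.
In each layer the seepage velocity is v_i = q/n_i, so the layer transit time is t_i = b_i·n_i / q:
  layer 1 (fine sand): t_1 = 12.0 × 0.15 / 0.0003489 = 5159 d
  layer 2 (clay): t_2 = 5.13 × 0.05 / 0.0003489 = 735.1 d
Total t = Σ t_i = 5894 days = 16.14 years.

16.1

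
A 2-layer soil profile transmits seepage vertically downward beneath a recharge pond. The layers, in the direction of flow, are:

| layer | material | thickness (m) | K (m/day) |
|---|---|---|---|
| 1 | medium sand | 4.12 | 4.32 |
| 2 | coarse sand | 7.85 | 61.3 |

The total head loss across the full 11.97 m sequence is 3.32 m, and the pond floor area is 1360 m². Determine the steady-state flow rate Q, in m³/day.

4170

Flow is perpendicular to layering, so the layers act in series and the equivalent K is the thickness-weighted harmonic mean.
Total thickness L = 4.12 + 7.85 = 11.97 m.
Σ(b_i/K_i) = 4.12/4.32 + 7.85/61.3 = 1.082 d.
K_eq = L / Σ(b_i/K_i) = 11.97 / 1.082 = 11.07 m/day.
Q = K_eq · A · (Δh/L) = 11.07 × 1360 × (3.32/11.97) = 4174 m³/day.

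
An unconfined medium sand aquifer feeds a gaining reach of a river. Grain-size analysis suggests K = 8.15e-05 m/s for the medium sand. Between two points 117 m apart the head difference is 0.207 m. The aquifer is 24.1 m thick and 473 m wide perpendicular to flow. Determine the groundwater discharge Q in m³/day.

Convert K: 8.15e-05 m/s × 86400 = 7.042 m/day.
Cross-sectional area A = 473 × 24.1 = 11399 m².
Hydraulic gradient i = Δh / L = 0.207 / 117 = 0.001769.
Darcy's law: Q = K · A · i = 7.042 × 11399 × 0.001769 = 142.0 m³/day.

142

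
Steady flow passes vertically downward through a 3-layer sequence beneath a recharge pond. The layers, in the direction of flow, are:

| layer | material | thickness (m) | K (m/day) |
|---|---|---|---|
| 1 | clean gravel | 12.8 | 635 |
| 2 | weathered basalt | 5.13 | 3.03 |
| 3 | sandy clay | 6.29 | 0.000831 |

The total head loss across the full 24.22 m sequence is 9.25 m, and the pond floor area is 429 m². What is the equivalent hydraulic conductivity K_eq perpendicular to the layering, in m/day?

0.00320

Flow is perpendicular to layering, so the layers act in series and the equivalent K is the thickness-weighted harmonic mean.
Total thickness L = 12.8 + 5.13 + 6.29 = 24.22 m.
Σ(b_i/K_i) = 12.8/635 + 5.13/3.03 + 6.29/0.000831 = 7571 d.
K_eq = L / Σ(b_i/K_i) = 24.22 / 7571 = 0.003199 m/day.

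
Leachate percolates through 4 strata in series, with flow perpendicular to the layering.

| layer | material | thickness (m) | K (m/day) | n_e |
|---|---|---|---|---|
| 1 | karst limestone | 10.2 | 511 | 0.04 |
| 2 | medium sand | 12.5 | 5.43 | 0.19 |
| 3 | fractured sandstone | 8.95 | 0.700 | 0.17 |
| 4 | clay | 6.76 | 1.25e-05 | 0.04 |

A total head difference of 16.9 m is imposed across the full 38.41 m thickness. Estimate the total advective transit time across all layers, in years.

401

With flow normal to the layers, continuity requires the same specific discharge q through every layer.
Σ(b_i/K_i) = 10.2/511 + 12.5/5.43 + 8.95/0.700 + 6.76/1.25e-05 = 5.408e+05 d.
q = Δh / Σ(b_i/K_i) = 16.9 / 5.408e+05 = 3.125e-05 m/day.
In each layer the seepage velocity is v_i = q/n_i, so the layer transit time is t_i = b_i·n_i / q:
  layer 1 (karst limestone): t_1 = 10.2 × 0.04 / 3.125e-05 = 13056 d
  layer 2 (medium sand): t_2 = 12.5 × 0.19 / 3.125e-05 = 76002 d
  layer 3 (fractured sandstone): t_3 = 8.95 × 0.17 / 3.125e-05 = 48689 d
  layer 4 (clay): t_4 = 6.76 × 0.04 / 3.125e-05 = 8653 d
Total t = Σ t_i = 1.464e+05 days = 400.8 years.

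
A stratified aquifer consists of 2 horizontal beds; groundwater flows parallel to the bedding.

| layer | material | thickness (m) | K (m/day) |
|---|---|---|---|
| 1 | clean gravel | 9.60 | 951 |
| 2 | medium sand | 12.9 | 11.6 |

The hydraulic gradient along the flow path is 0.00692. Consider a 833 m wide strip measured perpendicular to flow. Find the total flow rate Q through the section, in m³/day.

53500

Flow is parallel to layering, so each bed carries its own Darcy discharge and the transmissivities add.
Σ(K_i·b_i) = 951×9.60 + 11.6×12.9 = 9279 m²/day.
Hydraulic gradient i = 0.00692.
Q = Σ(K_i·b_i) · W · i = 9279 × 833 × 0.006920 = 53489 m³/day.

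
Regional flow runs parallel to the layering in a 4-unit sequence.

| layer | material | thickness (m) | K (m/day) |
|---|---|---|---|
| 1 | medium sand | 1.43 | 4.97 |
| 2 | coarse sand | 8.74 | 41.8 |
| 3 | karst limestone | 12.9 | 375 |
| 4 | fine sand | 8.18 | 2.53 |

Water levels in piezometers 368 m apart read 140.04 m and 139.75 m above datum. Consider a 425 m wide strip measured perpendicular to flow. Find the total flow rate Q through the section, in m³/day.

Flow is parallel to layering, so each bed carries its own Darcy discharge and the transmissivities add.
Σ(K_i·b_i) = 4.97×1.43 + 41.8×8.74 + 375×12.9 + 2.53×8.18 = 5231 m²/day.
Hydraulic gradient i = (140.04 − 139.75) / 368 = 0.29 / 368 = 0.0007880.
Q = Σ(K_i·b_i) · W · i = 5231 × 425 × 0.0007880 = 1752 m³/day.

1750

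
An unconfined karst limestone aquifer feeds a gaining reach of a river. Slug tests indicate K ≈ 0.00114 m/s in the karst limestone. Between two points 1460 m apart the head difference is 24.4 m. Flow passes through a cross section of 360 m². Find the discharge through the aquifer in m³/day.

Convert K: 0.00114 m/s × 86400 = 98.50 m/day.
Hydraulic gradient i = Δh / L = 24.4 / 1460 = 0.01671.
Darcy's law: Q = K · A · i = 98.50 × 360.0 × 0.01671 = 592.6 m³/day.

593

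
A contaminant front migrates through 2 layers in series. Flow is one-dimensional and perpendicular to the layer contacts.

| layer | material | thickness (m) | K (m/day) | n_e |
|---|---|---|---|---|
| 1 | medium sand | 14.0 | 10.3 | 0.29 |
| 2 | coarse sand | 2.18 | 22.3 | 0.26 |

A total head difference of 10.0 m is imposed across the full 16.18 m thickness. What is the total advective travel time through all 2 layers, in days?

0.674

With flow normal to the layers, continuity requires the same specific discharge q through every layer.
Σ(b_i/K_i) = 14.0/10.3 + 2.18/22.3 = 1.457 d.
q = Δh / Σ(b_i/K_i) = 10.0 / 1.457 = 6.864 m/day.
In each layer the seepage velocity is v_i = q/n_i, so the layer transit time is t_i = b_i·n_i / q:
  layer 1 (medium sand): t_1 = 14.0 × 0.29 / 6.864 = 0.5915 d
  layer 2 (coarse sand): t_2 = 2.18 × 0.26 / 6.864 = 0.08258 d
Total t = Σ t_i = 0.6741 days.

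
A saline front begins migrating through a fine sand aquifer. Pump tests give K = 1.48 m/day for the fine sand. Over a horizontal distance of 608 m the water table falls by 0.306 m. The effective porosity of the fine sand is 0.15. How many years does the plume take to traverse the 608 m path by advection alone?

335

Hydraulic gradient i = Δh / L = 0.306 / 608 = 0.0005033.
Darcy flux q = K · i = 1.480 × 0.0005033 = 0.0007449 m/day.
Seepage velocity v = q / n_e = 0.0007449 / 0.15 = 0.004966 m/day.
Travel time t = L / v = 608 / 0.004966 = 1.224e+05 days = 335.2 years.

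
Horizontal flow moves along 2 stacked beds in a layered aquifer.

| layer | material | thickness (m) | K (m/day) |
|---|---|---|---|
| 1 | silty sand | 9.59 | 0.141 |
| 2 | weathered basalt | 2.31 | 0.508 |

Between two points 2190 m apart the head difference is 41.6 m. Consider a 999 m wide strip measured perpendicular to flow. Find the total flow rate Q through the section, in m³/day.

47.9

Flow is parallel to layering, so each bed carries its own Darcy discharge and the transmissivities add.
Σ(K_i·b_i) = 0.141×9.59 + 0.508×2.31 = 2.526 m²/day.
Hydraulic gradient i = Δh / L = 41.6 / 2190 = 0.01900.
Q = Σ(K_i·b_i) · W · i = 2.526 × 999 × 0.01900 = 47.93 m³/day.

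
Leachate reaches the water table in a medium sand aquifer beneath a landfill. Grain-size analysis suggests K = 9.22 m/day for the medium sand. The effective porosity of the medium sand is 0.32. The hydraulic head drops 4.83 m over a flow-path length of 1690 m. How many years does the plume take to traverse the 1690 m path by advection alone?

Hydraulic gradient i = Δh / L = 4.83 / 1690 = 0.002858.
Darcy flux q = K · i = 9.220 × 0.002858 = 0.02635 m/day.
Seepage velocity v = q / n_e = 0.02635 / 0.32 = 0.08235 m/day.
Travel time t = L / v = 1690 / 0.08235 = 20523 days = 56.19 years.

56.2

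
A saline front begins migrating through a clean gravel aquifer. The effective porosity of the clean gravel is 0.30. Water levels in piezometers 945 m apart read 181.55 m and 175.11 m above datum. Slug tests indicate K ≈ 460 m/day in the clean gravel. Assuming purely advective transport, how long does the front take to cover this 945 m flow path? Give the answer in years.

Hydraulic gradient i = (181.55 − 175.11) / 945 = 6.44 / 945 = 0.006815.
Darcy flux q = K · i = 460.0 × 0.006815 = 3.135 m/day.
Seepage velocity v = q / n_e = 3.135 / 0.30 = 10.45 m/day.
Travel time t = L / v = 945 / 10.45 = 90.44 days = 0.2476 years.

0.248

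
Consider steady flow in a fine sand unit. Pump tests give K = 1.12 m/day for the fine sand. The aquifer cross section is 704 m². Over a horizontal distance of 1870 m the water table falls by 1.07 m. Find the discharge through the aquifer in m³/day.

Hydraulic gradient i = Δh / L = 1.07 / 1870 = 0.0005722.
Darcy's law: Q = K · A · i = 1.120 × 704.0 × 0.0005722 = 0.4512 m³/day.

0.451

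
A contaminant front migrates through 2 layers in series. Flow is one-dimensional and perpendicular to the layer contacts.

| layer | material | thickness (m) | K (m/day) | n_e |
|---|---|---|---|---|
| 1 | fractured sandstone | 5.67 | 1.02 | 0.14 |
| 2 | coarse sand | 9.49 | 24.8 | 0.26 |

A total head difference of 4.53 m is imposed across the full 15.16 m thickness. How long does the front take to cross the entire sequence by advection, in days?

With flow normal to the layers, continuity requires the same specific discharge q through every layer.
Σ(b_i/K_i) = 5.67/1.02 + 9.49/24.8 = 5.941 d.
q = Δh / Σ(b_i/K_i) = 4.53 / 5.941 = 0.7624 m/day.
In each layer the seepage velocity is v_i = q/n_i, so the layer transit time is t_i = b_i·n_i / q:
  layer 1 (fractured sandstone): t_1 = 5.67 × 0.14 / 0.7624 = 1.041 d
  layer 2 (coarse sand): t_2 = 9.49 × 0.26 / 0.7624 = 3.236 d
Total t = Σ t_i = 4.277 days.

4.28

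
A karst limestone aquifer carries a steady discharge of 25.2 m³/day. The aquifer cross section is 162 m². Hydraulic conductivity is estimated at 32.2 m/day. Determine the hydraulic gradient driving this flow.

0.00483

From Q = K·A·i, i = Q / (K·A) = 25.2 / (32.20 × 162.0) = 0.004831.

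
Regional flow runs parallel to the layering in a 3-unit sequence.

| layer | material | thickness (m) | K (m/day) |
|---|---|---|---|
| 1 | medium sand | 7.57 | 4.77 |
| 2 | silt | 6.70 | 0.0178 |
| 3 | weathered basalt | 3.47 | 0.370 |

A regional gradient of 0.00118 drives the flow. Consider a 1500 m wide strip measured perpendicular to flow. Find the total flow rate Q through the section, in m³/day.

Flow is parallel to layering, so each bed carries its own Darcy discharge and the transmissivities add.
Σ(K_i·b_i) = 4.77×7.57 + 0.0178×6.70 + 0.370×3.47 = 37.51 m²/day.
Hydraulic gradient i = 0.00118.
Q = Σ(K_i·b_i) · W · i = 37.51 × 1500 × 0.001180 = 66.40 m³/day.

66.4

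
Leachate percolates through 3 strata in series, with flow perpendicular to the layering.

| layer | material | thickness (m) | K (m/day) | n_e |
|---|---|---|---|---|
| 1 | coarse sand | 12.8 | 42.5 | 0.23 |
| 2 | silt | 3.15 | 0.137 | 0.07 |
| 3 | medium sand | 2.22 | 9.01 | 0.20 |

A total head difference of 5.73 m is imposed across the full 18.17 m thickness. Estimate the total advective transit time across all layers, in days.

With flow normal to the layers, continuity requires the same specific discharge q through every layer.
Σ(b_i/K_i) = 12.8/42.5 + 3.15/0.137 + 2.22/9.01 = 23.54 d.
q = Δh / Σ(b_i/K_i) = 5.73 / 23.54 = 0.2434 m/day.
In each layer the seepage velocity is v_i = q/n_i, so the layer transit time is t_i = b_i·n_i / q:
  layer 1 (coarse sand): t_1 = 12.8 × 0.23 / 0.2434 = 12.09 d
  layer 2 (silt): t_2 = 3.15 × 0.07 / 0.2434 = 0.9059 d
  layer 3 (medium sand): t_3 = 2.22 × 0.20 / 0.2434 = 1.824 d
Total t = Σ t_i = 14.82 days.

14.8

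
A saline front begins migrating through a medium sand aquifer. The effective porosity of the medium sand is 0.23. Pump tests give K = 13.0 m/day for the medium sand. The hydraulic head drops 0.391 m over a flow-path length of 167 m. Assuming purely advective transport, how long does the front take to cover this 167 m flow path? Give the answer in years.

Hydraulic gradient i = Δh / L = 0.391 / 167 = 0.002341.
Darcy flux q = K · i = 13.00 × 0.002341 = 0.03044 m/day.
Seepage velocity v = q / n_e = 0.03044 / 0.23 = 0.1323 m/day.
Travel time t = L / v = 167 / 0.1323 = 1262 days = 3.455 years.

3.46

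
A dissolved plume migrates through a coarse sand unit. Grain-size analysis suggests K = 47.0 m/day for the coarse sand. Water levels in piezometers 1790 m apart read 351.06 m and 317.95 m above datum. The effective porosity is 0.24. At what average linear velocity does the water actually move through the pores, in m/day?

3.62

Hydraulic gradient i = (351.06 − 317.95) / 1790 = 33.11 / 1790 = 0.01850.
Darcy flux q = K · i = 47.00 × 0.01850 = 0.8694 m/day.
Seepage velocity v = q / n_e = 0.8694 / 0.24 = 3.622 m/day.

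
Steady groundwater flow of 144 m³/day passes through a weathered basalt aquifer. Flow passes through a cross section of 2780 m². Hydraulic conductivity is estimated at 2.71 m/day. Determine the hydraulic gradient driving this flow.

0.0191

From Q = K·A·i, i = Q / (K·A) = 144 / (2.710 × 2780) = 0.01911.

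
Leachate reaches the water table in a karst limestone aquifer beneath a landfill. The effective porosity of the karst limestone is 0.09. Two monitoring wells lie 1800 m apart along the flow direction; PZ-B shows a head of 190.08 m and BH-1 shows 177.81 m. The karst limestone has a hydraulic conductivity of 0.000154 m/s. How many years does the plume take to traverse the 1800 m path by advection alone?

Convert K: 0.000154 m/s × 86400 = 13.31 m/day.
Hydraulic gradient i = (190.08 − 177.81) / 1800 = 12.27 / 1800 = 0.006817.
Darcy flux q = K · i = 13.31 × 0.006817 = 0.09070 m/day.
Seepage velocity v = q / n_e = 0.09070 / 0.09 = 1.008 m/day.
Travel time t = L / v = 1800 / 1.008 = 1786 days = 4.890 years.

4.89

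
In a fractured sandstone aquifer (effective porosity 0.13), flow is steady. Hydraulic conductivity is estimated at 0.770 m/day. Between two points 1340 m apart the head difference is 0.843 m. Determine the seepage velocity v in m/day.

0.00373

Hydraulic gradient i = Δh / L = 0.843 / 1340 = 0.0006291.
Darcy flux q = K · i = 0.7700 × 0.0006291 = 0.0004844 m/day.
Seepage velocity v = q / n_e = 0.0004844 / 0.13 = 0.003726 m/day.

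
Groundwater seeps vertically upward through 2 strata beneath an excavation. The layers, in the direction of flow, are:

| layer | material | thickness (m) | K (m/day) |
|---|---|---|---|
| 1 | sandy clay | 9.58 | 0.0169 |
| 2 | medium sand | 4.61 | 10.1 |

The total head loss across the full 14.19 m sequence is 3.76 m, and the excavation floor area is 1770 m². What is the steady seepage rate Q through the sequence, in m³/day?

11.7

Flow is perpendicular to layering, so the layers act in series and the equivalent K is the thickness-weighted harmonic mean.
Total thickness L = 9.58 + 4.61 = 14.19 m.
Σ(b_i/K_i) = 9.58/0.0169 + 4.61/10.1 = 567.3 d.
K_eq = L / Σ(b_i/K_i) = 14.19 / 567.3 = 0.02501 m/day.
Q = K_eq · A · (Δh/L) = 0.02501 × 1770 × (3.76/14.19) = 11.73 m³/day.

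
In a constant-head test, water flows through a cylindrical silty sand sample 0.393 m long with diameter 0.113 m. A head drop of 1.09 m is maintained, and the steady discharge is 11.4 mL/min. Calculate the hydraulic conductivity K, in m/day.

0.590

Cross-sectional area A = π·(d/2)² = π × (0.113/2)² = 0.01003 m².
Convert discharge: 11.4 mL/min = 1.900e-07 m³/s.
Darcy's law rearranged: K = Q·L / (A·Δh) = 1.900e-07 × 0.393 / (0.01003 × 1.09) = 6.831e-06 m/s = 0.5902 m/day.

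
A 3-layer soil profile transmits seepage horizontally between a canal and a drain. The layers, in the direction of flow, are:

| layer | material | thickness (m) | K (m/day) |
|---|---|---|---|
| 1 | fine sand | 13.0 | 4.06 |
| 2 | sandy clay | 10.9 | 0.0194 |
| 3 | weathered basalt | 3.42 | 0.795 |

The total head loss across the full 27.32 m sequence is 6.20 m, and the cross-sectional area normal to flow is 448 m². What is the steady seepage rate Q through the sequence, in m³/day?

Flow is perpendicular to layering, so the layers act in series and the equivalent K is the thickness-weighted harmonic mean.
Total thickness L = 13.0 + 10.9 + 3.42 = 27.32 m.
Σ(b_i/K_i) = 13.0/4.06 + 10.9/0.0194 + 3.42/0.795 = 569.4 d.
K_eq = L / Σ(b_i/K_i) = 27.32 / 569.4 = 0.04798 m/day.
Q = K_eq · A · (Δh/L) = 0.04798 × 448 × (6.20/27.32) = 4.878 m³/day.

4.88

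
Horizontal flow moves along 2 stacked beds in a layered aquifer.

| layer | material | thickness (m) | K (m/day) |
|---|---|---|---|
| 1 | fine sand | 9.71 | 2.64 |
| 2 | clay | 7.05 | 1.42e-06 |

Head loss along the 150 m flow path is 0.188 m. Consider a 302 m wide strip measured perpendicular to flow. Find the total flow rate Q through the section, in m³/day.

Flow is parallel to layering, so each bed carries its own Darcy discharge and the transmissivities add.
Σ(K_i·b_i) = 2.64×9.71 + 1.42e-06×7.05 = 25.63 m²/day.
Hydraulic gradient i = Δh / L = 0.188 / 150 = 0.001253.
Q = Σ(K_i·b_i) · W · i = 25.63 × 302 × 0.001253 = 9.703 m³/day.

9.70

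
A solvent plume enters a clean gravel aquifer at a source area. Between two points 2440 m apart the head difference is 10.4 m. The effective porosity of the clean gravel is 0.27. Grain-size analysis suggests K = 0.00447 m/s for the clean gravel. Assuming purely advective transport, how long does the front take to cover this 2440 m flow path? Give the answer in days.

Convert K: 0.00447 m/s × 86400 = 386.2 m/day.
Hydraulic gradient i = Δh / L = 10.4 / 2440 = 0.004262.
Darcy flux q = K · i = 386.2 × 0.004262 = 1.646 m/day.
Seepage velocity v = q / n_e = 1.646 / 0.27 = 6.097 m/day.
Travel time t = L / v = 2440 / 6.097 = 400.2 days.

400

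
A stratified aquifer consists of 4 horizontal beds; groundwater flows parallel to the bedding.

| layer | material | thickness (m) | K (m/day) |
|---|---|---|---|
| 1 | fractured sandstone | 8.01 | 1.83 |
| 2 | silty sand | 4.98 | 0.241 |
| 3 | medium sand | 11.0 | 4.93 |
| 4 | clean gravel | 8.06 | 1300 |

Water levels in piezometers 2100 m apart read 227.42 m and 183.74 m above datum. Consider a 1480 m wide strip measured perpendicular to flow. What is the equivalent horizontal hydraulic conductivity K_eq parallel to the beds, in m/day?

Flow is parallel to layering, so each bed carries its own Darcy discharge and the transmissivities add.
Σ(K_i·b_i) = 1.83×8.01 + 0.241×4.98 + 4.93×11.0 + 1300×8.06 = 10548 m²/day.
Total thickness b = 32.05 m, so K_eq = Σ(K_i·b_i)/b = 329.1 m/day.

329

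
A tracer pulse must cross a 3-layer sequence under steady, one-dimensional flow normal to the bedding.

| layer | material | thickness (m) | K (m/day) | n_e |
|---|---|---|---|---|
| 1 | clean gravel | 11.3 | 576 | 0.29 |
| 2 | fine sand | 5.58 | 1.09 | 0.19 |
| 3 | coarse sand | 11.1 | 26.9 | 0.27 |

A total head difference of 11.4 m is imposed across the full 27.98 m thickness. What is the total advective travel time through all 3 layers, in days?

3.57

With flow normal to the layers, continuity requires the same specific discharge q through every layer.
Σ(b_i/K_i) = 11.3/576 + 5.58/1.09 + 11.1/26.9 = 5.552 d.
q = Δh / Σ(b_i/K_i) = 11.4 / 5.552 = 2.053 m/day.
In each layer the seepage velocity is v_i = q/n_i, so the layer transit time is t_i = b_i·n_i / q:
  layer 1 (clean gravel): t_1 = 11.3 × 0.29 / 2.053 = 1.596 d
  layer 2 (fine sand): t_2 = 5.58 × 0.19 / 2.053 = 0.5163 d
  layer 3 (coarse sand): t_3 = 11.1 × 0.27 / 2.053 = 1.459 d
Total t = Σ t_i = 3.572 days.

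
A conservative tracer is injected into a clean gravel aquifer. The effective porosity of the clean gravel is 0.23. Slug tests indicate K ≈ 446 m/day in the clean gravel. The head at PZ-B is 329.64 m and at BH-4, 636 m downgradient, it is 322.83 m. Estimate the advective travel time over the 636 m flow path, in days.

Hydraulic gradient i = (329.64 − 322.83) / 636 = 6.81 / 636 = 0.01071.
Darcy flux q = K · i = 446.0 × 0.01071 = 4.776 m/day.
Seepage velocity v = q / n_e = 4.776 / 0.23 = 20.76 m/day.
Travel time t = L / v = 636 / 20.76 = 30.63 days.

30.6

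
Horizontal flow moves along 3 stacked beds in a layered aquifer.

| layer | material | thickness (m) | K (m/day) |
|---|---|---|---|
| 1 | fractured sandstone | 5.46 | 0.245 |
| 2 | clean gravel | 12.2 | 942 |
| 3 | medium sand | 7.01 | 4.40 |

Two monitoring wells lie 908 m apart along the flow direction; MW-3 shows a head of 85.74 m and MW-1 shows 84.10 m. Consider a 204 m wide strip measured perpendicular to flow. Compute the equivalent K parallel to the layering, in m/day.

467

Flow is parallel to layering, so each bed carries its own Darcy discharge and the transmissivities add.
Σ(K_i·b_i) = 0.245×5.46 + 942×12.2 + 4.40×7.01 = 11525 m²/day.
Total thickness b = 24.67 m, so K_eq = Σ(K_i·b_i)/b = 467.1 m/day.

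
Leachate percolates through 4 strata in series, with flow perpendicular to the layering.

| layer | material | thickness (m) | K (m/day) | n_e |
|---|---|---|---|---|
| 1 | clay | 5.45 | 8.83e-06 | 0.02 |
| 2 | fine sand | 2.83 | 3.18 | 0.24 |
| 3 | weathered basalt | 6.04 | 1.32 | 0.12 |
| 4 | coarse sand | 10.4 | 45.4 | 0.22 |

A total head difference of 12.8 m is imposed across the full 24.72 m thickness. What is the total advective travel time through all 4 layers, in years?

502

With flow normal to the layers, continuity requires the same specific discharge q through every layer.
Σ(b_i/K_i) = 5.45/8.83e-06 + 2.83/3.18 + 6.04/1.32 + 10.4/45.4 = 6.172e+05 d.
q = Δh / Σ(b_i/K_i) = 12.8 / 6.172e+05 = 2.074e-05 m/day.
In each layer the seepage velocity is v_i = q/n_i, so the layer transit time is t_i = b_i·n_i / q:
  layer 1 (clay): t_1 = 5.45 × 0.02 / 2.074e-05 = 5256 d
  layer 2 (fine sand): t_2 = 2.83 × 0.24 / 2.074e-05 = 32751 d
  layer 3 (weathered basalt): t_3 = 6.04 × 0.12 / 2.074e-05 = 34950 d
  layer 4 (coarse sand): t_4 = 10.4 × 0.22 / 2.074e-05 = 1.103e+05 d
Total t = Σ t_i = 1.833e+05 days = 501.8 years.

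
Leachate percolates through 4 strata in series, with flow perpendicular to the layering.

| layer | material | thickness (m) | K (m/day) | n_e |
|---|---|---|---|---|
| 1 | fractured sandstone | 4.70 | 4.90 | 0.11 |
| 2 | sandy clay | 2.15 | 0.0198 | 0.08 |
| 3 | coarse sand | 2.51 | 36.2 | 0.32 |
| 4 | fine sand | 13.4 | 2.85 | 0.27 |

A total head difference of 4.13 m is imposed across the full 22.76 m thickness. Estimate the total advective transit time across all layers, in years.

With flow normal to the layers, continuity requires the same specific discharge q through every layer.
Σ(b_i/K_i) = 4.70/4.90 + 2.15/0.0198 + 2.51/36.2 + 13.4/2.85 = 114.3 d.
q = Δh / Σ(b_i/K_i) = 4.13 / 114.3 = 0.03613 m/day.
In each layer the seepage velocity is v_i = q/n_i, so the layer transit time is t_i = b_i·n_i / q:
  layer 1 (fractured sandstone): t_1 = 4.70 × 0.11 / 0.03613 = 14.31 d
  layer 2 (sandy clay): t_2 = 2.15 × 0.08 / 0.03613 = 4.761 d
  layer 3 (coarse sand): t_3 = 2.51 × 0.32 / 0.03613 = 22.23 d
  layer 4 (fine sand): t_4 = 13.4 × 0.27 / 0.03613 = 100.1 d
Total t = Σ t_i = 141.4 days = 0.3873 years.

0.387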